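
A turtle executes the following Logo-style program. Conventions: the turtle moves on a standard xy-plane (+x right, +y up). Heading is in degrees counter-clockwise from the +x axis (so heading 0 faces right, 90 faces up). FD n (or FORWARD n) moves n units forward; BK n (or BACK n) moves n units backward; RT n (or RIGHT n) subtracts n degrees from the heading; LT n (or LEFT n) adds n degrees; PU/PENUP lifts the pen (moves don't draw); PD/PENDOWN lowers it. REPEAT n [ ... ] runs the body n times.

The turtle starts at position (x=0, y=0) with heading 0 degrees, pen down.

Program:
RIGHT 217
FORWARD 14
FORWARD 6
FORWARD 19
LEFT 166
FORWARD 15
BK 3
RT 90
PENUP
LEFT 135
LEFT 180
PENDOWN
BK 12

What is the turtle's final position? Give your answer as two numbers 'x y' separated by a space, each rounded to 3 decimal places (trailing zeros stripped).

Answer: -11.661 12.891

Derivation:
Executing turtle program step by step:
Start: pos=(0,0), heading=0, pen down
RT 217: heading 0 -> 143
FD 14: (0,0) -> (-11.181,8.425) [heading=143, draw]
FD 6: (-11.181,8.425) -> (-15.973,12.036) [heading=143, draw]
FD 19: (-15.973,12.036) -> (-31.147,23.471) [heading=143, draw]
LT 166: heading 143 -> 309
FD 15: (-31.147,23.471) -> (-21.707,11.814) [heading=309, draw]
BK 3: (-21.707,11.814) -> (-23.595,14.145) [heading=309, draw]
RT 90: heading 309 -> 219
PU: pen up
LT 135: heading 219 -> 354
LT 180: heading 354 -> 174
PD: pen down
BK 12: (-23.595,14.145) -> (-11.661,12.891) [heading=174, draw]
Final: pos=(-11.661,12.891), heading=174, 6 segment(s) drawn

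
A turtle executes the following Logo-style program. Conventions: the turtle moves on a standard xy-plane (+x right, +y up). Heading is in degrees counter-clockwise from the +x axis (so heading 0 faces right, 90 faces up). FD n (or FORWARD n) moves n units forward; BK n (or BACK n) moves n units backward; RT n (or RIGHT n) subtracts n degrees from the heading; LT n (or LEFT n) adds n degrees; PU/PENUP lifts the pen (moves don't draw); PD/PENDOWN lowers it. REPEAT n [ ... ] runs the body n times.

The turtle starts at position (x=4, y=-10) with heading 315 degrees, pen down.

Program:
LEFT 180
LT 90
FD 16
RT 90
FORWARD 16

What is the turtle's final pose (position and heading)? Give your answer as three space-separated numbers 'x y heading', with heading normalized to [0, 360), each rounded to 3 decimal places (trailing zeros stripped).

Answer: -18.627 -10 135

Derivation:
Executing turtle program step by step:
Start: pos=(4,-10), heading=315, pen down
LT 180: heading 315 -> 135
LT 90: heading 135 -> 225
FD 16: (4,-10) -> (-7.314,-21.314) [heading=225, draw]
RT 90: heading 225 -> 135
FD 16: (-7.314,-21.314) -> (-18.627,-10) [heading=135, draw]
Final: pos=(-18.627,-10), heading=135, 2 segment(s) drawn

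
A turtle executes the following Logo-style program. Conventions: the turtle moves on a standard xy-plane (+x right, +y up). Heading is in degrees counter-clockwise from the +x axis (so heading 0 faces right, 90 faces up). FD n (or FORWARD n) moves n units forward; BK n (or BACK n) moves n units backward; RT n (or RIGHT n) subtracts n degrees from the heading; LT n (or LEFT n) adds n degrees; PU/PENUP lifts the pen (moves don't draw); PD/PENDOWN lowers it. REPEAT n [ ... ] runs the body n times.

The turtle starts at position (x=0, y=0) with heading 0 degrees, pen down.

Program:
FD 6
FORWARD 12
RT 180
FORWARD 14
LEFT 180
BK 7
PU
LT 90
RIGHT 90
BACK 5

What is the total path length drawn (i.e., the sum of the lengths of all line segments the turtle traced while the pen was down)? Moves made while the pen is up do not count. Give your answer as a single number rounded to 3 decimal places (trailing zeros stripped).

Answer: 39

Derivation:
Executing turtle program step by step:
Start: pos=(0,0), heading=0, pen down
FD 6: (0,0) -> (6,0) [heading=0, draw]
FD 12: (6,0) -> (18,0) [heading=0, draw]
RT 180: heading 0 -> 180
FD 14: (18,0) -> (4,0) [heading=180, draw]
LT 180: heading 180 -> 0
BK 7: (4,0) -> (-3,0) [heading=0, draw]
PU: pen up
LT 90: heading 0 -> 90
RT 90: heading 90 -> 0
BK 5: (-3,0) -> (-8,0) [heading=0, move]
Final: pos=(-8,0), heading=0, 4 segment(s) drawn

Segment lengths:
  seg 1: (0,0) -> (6,0), length = 6
  seg 2: (6,0) -> (18,0), length = 12
  seg 3: (18,0) -> (4,0), length = 14
  seg 4: (4,0) -> (-3,0), length = 7
Total = 39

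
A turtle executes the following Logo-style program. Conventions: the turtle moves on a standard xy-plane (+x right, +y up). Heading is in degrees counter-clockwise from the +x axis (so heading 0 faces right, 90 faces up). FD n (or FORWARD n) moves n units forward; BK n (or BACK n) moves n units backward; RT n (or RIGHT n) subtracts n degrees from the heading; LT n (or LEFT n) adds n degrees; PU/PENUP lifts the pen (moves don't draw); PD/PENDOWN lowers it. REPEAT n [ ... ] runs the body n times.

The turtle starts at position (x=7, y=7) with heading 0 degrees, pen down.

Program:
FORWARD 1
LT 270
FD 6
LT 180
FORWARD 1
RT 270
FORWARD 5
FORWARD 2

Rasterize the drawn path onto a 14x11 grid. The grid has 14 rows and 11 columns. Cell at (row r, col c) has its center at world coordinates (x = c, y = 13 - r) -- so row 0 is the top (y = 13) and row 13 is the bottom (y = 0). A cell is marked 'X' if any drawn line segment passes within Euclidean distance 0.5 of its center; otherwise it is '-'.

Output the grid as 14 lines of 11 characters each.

Answer: -----------
-----------
-----------
-----------
-----------
-----------
-------XX--
--------X--
--------X--
--------X--
--------X--
-XXXXXXXX--
--------X--
-----------

Derivation:
Segment 0: (7,7) -> (8,7)
Segment 1: (8,7) -> (8,1)
Segment 2: (8,1) -> (8,2)
Segment 3: (8,2) -> (3,2)
Segment 4: (3,2) -> (1,2)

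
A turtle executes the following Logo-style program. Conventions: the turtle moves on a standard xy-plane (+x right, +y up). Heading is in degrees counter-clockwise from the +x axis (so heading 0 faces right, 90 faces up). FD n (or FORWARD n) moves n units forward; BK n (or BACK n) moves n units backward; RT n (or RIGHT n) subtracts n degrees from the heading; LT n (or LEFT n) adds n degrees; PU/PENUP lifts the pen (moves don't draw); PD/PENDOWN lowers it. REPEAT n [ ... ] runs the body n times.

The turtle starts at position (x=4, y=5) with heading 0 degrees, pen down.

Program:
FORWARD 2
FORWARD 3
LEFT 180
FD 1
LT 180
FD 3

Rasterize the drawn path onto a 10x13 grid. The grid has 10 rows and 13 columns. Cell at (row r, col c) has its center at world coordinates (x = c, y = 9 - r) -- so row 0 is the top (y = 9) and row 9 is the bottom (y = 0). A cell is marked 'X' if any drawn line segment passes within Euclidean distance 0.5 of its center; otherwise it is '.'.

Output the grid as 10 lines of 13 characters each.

Answer: .............
.............
.............
.............
....XXXXXXXX.
.............
.............
.............
.............
.............

Derivation:
Segment 0: (4,5) -> (6,5)
Segment 1: (6,5) -> (9,5)
Segment 2: (9,5) -> (8,5)
Segment 3: (8,5) -> (11,5)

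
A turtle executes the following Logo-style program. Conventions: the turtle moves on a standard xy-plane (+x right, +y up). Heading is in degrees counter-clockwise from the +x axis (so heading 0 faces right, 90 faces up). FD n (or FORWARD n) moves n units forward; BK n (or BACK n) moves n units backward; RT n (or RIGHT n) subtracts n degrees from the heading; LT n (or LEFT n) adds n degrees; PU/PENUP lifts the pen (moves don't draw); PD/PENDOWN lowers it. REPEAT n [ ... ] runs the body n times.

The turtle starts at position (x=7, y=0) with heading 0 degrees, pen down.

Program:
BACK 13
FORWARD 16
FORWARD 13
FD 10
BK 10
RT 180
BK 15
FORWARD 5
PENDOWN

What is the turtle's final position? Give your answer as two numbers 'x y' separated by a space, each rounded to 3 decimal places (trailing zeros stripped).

Answer: 33 0

Derivation:
Executing turtle program step by step:
Start: pos=(7,0), heading=0, pen down
BK 13: (7,0) -> (-6,0) [heading=0, draw]
FD 16: (-6,0) -> (10,0) [heading=0, draw]
FD 13: (10,0) -> (23,0) [heading=0, draw]
FD 10: (23,0) -> (33,0) [heading=0, draw]
BK 10: (33,0) -> (23,0) [heading=0, draw]
RT 180: heading 0 -> 180
BK 15: (23,0) -> (38,0) [heading=180, draw]
FD 5: (38,0) -> (33,0) [heading=180, draw]
PD: pen down
Final: pos=(33,0), heading=180, 7 segment(s) drawn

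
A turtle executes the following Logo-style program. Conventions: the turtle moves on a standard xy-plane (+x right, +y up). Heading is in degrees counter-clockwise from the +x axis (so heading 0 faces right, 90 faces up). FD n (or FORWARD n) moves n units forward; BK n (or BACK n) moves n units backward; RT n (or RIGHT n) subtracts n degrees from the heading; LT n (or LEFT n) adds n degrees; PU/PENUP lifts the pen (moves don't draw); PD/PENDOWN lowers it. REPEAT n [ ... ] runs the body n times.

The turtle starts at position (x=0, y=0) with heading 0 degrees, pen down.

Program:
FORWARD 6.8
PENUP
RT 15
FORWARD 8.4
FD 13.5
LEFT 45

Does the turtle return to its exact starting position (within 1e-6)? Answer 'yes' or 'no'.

Executing turtle program step by step:
Start: pos=(0,0), heading=0, pen down
FD 6.8: (0,0) -> (6.8,0) [heading=0, draw]
PU: pen up
RT 15: heading 0 -> 345
FD 8.4: (6.8,0) -> (14.914,-2.174) [heading=345, move]
FD 13.5: (14.914,-2.174) -> (27.954,-5.668) [heading=345, move]
LT 45: heading 345 -> 30
Final: pos=(27.954,-5.668), heading=30, 1 segment(s) drawn

Start position: (0, 0)
Final position: (27.954, -5.668)
Distance = 28.523; >= 1e-6 -> NOT closed

Answer: no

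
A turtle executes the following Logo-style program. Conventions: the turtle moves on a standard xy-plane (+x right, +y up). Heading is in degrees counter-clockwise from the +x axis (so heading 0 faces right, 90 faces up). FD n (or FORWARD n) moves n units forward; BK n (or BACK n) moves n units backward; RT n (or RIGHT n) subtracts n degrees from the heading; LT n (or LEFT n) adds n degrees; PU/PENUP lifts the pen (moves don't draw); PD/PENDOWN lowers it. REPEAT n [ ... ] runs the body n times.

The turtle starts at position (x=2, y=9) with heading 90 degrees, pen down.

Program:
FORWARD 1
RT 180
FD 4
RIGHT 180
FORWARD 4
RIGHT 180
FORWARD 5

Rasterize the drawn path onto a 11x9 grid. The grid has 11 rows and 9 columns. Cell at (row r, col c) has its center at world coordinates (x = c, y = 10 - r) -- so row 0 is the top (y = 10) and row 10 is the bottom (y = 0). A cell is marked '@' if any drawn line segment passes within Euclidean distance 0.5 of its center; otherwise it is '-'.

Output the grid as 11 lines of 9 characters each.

Answer: --@------
--@------
--@------
--@------
--@------
--@------
---------
---------
---------
---------
---------

Derivation:
Segment 0: (2,9) -> (2,10)
Segment 1: (2,10) -> (2,6)
Segment 2: (2,6) -> (2,10)
Segment 3: (2,10) -> (2,5)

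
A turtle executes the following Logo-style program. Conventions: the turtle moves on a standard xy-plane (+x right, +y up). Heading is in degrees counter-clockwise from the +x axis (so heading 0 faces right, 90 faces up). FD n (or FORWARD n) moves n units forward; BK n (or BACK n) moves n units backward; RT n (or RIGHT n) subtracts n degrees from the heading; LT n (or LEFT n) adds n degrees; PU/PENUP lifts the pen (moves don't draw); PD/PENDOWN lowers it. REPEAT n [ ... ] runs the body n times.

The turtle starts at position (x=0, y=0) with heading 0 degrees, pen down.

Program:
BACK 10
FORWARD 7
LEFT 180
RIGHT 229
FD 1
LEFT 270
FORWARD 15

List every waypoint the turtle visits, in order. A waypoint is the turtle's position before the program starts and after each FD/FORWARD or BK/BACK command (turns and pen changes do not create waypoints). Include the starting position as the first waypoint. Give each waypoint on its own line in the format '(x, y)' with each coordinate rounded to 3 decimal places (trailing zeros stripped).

Executing turtle program step by step:
Start: pos=(0,0), heading=0, pen down
BK 10: (0,0) -> (-10,0) [heading=0, draw]
FD 7: (-10,0) -> (-3,0) [heading=0, draw]
LT 180: heading 0 -> 180
RT 229: heading 180 -> 311
FD 1: (-3,0) -> (-2.344,-0.755) [heading=311, draw]
LT 270: heading 311 -> 221
FD 15: (-2.344,-0.755) -> (-13.665,-10.596) [heading=221, draw]
Final: pos=(-13.665,-10.596), heading=221, 4 segment(s) drawn
Waypoints (5 total):
(0, 0)
(-10, 0)
(-3, 0)
(-2.344, -0.755)
(-13.665, -10.596)

Answer: (0, 0)
(-10, 0)
(-3, 0)
(-2.344, -0.755)
(-13.665, -10.596)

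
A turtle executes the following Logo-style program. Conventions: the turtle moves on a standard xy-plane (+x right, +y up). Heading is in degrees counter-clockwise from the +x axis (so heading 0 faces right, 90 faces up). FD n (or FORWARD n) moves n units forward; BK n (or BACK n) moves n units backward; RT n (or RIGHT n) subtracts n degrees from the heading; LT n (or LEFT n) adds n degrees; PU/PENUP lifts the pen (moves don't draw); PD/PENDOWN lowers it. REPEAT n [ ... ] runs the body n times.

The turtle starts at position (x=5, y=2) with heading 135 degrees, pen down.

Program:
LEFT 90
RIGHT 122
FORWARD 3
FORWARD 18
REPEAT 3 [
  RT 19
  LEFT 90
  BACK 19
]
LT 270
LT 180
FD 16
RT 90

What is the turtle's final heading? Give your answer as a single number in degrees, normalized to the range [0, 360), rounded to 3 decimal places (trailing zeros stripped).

Answer: 316

Derivation:
Executing turtle program step by step:
Start: pos=(5,2), heading=135, pen down
LT 90: heading 135 -> 225
RT 122: heading 225 -> 103
FD 3: (5,2) -> (4.325,4.923) [heading=103, draw]
FD 18: (4.325,4.923) -> (0.276,22.462) [heading=103, draw]
REPEAT 3 [
  -- iteration 1/3 --
  RT 19: heading 103 -> 84
  LT 90: heading 84 -> 174
  BK 19: (0.276,22.462) -> (19.172,20.476) [heading=174, draw]
  -- iteration 2/3 --
  RT 19: heading 174 -> 155
  LT 90: heading 155 -> 245
  BK 19: (19.172,20.476) -> (27.202,37.696) [heading=245, draw]
  -- iteration 3/3 --
  RT 19: heading 245 -> 226
  LT 90: heading 226 -> 316
  BK 19: (27.202,37.696) -> (13.534,50.894) [heading=316, draw]
]
LT 270: heading 316 -> 226
LT 180: heading 226 -> 46
FD 16: (13.534,50.894) -> (24.649,62.404) [heading=46, draw]
RT 90: heading 46 -> 316
Final: pos=(24.649,62.404), heading=316, 6 segment(s) drawn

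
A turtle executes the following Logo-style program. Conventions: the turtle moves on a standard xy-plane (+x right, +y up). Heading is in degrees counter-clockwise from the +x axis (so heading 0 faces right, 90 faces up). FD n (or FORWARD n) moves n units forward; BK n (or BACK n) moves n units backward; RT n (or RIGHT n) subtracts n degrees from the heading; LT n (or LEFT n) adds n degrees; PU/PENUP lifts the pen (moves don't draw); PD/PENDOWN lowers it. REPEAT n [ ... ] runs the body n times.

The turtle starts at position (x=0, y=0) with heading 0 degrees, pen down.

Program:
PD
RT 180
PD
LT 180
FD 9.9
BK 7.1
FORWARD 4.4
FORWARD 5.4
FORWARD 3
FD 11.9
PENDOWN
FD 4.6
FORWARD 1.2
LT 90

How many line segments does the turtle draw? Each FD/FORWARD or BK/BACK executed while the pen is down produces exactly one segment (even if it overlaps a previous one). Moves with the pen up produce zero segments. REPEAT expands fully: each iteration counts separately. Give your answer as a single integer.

Executing turtle program step by step:
Start: pos=(0,0), heading=0, pen down
PD: pen down
RT 180: heading 0 -> 180
PD: pen down
LT 180: heading 180 -> 0
FD 9.9: (0,0) -> (9.9,0) [heading=0, draw]
BK 7.1: (9.9,0) -> (2.8,0) [heading=0, draw]
FD 4.4: (2.8,0) -> (7.2,0) [heading=0, draw]
FD 5.4: (7.2,0) -> (12.6,0) [heading=0, draw]
FD 3: (12.6,0) -> (15.6,0) [heading=0, draw]
FD 11.9: (15.6,0) -> (27.5,0) [heading=0, draw]
PD: pen down
FD 4.6: (27.5,0) -> (32.1,0) [heading=0, draw]
FD 1.2: (32.1,0) -> (33.3,0) [heading=0, draw]
LT 90: heading 0 -> 90
Final: pos=(33.3,0), heading=90, 8 segment(s) drawn
Segments drawn: 8

Answer: 8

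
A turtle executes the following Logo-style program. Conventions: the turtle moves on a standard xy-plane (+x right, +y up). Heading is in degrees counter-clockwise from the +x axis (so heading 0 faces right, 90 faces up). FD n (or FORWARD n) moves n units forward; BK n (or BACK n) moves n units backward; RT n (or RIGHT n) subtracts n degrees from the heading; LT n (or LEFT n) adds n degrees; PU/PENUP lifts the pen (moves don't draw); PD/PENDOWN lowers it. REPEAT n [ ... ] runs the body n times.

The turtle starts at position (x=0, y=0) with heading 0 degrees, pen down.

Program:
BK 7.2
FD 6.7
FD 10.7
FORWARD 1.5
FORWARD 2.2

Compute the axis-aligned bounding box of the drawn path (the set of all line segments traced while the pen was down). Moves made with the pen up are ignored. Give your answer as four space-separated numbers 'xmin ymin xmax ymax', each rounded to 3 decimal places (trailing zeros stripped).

Answer: -7.2 0 13.9 0

Derivation:
Executing turtle program step by step:
Start: pos=(0,0), heading=0, pen down
BK 7.2: (0,0) -> (-7.2,0) [heading=0, draw]
FD 6.7: (-7.2,0) -> (-0.5,0) [heading=0, draw]
FD 10.7: (-0.5,0) -> (10.2,0) [heading=0, draw]
FD 1.5: (10.2,0) -> (11.7,0) [heading=0, draw]
FD 2.2: (11.7,0) -> (13.9,0) [heading=0, draw]
Final: pos=(13.9,0), heading=0, 5 segment(s) drawn

Segment endpoints: x in {-7.2, -0.5, 0, 10.2, 11.7, 13.9}, y in {0}
xmin=-7.2, ymin=0, xmax=13.9, ymax=0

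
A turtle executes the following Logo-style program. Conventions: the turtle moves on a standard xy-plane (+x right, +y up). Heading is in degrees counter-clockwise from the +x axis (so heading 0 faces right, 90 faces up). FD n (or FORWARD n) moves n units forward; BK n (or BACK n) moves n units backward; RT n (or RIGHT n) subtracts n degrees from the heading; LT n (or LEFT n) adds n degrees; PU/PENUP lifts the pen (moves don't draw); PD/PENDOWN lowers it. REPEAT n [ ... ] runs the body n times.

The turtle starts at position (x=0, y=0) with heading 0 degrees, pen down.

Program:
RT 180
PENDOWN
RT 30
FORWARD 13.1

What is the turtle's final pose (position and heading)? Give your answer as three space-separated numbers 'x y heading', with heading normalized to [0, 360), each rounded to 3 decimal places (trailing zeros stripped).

Executing turtle program step by step:
Start: pos=(0,0), heading=0, pen down
RT 180: heading 0 -> 180
PD: pen down
RT 30: heading 180 -> 150
FD 13.1: (0,0) -> (-11.345,6.55) [heading=150, draw]
Final: pos=(-11.345,6.55), heading=150, 1 segment(s) drawn

Answer: -11.345 6.55 150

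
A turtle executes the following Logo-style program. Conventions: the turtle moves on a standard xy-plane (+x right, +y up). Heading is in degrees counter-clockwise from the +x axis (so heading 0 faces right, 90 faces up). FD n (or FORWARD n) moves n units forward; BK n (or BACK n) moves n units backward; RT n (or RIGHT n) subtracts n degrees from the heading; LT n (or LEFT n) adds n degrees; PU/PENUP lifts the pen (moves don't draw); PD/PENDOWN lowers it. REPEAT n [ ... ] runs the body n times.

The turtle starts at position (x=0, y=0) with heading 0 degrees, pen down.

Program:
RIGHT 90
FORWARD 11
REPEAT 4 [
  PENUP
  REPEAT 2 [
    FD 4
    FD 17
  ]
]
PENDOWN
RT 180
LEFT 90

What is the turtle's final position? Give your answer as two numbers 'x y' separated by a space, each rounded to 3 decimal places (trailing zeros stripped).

Answer: 0 -179

Derivation:
Executing turtle program step by step:
Start: pos=(0,0), heading=0, pen down
RT 90: heading 0 -> 270
FD 11: (0,0) -> (0,-11) [heading=270, draw]
REPEAT 4 [
  -- iteration 1/4 --
  PU: pen up
  REPEAT 2 [
    -- iteration 1/2 --
    FD 4: (0,-11) -> (0,-15) [heading=270, move]
    FD 17: (0,-15) -> (0,-32) [heading=270, move]
    -- iteration 2/2 --
    FD 4: (0,-32) -> (0,-36) [heading=270, move]
    FD 17: (0,-36) -> (0,-53) [heading=270, move]
  ]
  -- iteration 2/4 --
  PU: pen up
  REPEAT 2 [
    -- iteration 1/2 --
    FD 4: (0,-53) -> (0,-57) [heading=270, move]
    FD 17: (0,-57) -> (0,-74) [heading=270, move]
    -- iteration 2/2 --
    FD 4: (0,-74) -> (0,-78) [heading=270, move]
    FD 17: (0,-78) -> (0,-95) [heading=270, move]
  ]
  -- iteration 3/4 --
  PU: pen up
  REPEAT 2 [
    -- iteration 1/2 --
    FD 4: (0,-95) -> (0,-99) [heading=270, move]
    FD 17: (0,-99) -> (0,-116) [heading=270, move]
    -- iteration 2/2 --
    FD 4: (0,-116) -> (0,-120) [heading=270, move]
    FD 17: (0,-120) -> (0,-137) [heading=270, move]
  ]
  -- iteration 4/4 --
  PU: pen up
  REPEAT 2 [
    -- iteration 1/2 --
    FD 4: (0,-137) -> (0,-141) [heading=270, move]
    FD 17: (0,-141) -> (0,-158) [heading=270, move]
    -- iteration 2/2 --
    FD 4: (0,-158) -> (0,-162) [heading=270, move]
    FD 17: (0,-162) -> (0,-179) [heading=270, move]
  ]
]
PD: pen down
RT 180: heading 270 -> 90
LT 90: heading 90 -> 180
Final: pos=(0,-179), heading=180, 1 segment(s) drawn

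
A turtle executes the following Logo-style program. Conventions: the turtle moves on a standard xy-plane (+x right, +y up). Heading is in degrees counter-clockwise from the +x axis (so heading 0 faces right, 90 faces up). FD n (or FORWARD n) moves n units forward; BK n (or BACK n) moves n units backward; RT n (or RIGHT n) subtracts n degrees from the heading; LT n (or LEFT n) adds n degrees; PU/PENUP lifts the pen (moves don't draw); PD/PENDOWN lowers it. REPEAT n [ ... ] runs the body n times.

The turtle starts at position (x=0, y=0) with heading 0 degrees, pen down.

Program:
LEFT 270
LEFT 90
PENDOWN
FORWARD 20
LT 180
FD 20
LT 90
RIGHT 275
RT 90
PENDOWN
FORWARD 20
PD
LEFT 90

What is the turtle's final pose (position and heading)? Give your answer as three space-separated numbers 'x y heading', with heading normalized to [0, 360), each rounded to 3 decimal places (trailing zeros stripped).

Answer: -1.743 -19.924 355

Derivation:
Executing turtle program step by step:
Start: pos=(0,0), heading=0, pen down
LT 270: heading 0 -> 270
LT 90: heading 270 -> 0
PD: pen down
FD 20: (0,0) -> (20,0) [heading=0, draw]
LT 180: heading 0 -> 180
FD 20: (20,0) -> (0,0) [heading=180, draw]
LT 90: heading 180 -> 270
RT 275: heading 270 -> 355
RT 90: heading 355 -> 265
PD: pen down
FD 20: (0,0) -> (-1.743,-19.924) [heading=265, draw]
PD: pen down
LT 90: heading 265 -> 355
Final: pos=(-1.743,-19.924), heading=355, 3 segment(s) drawn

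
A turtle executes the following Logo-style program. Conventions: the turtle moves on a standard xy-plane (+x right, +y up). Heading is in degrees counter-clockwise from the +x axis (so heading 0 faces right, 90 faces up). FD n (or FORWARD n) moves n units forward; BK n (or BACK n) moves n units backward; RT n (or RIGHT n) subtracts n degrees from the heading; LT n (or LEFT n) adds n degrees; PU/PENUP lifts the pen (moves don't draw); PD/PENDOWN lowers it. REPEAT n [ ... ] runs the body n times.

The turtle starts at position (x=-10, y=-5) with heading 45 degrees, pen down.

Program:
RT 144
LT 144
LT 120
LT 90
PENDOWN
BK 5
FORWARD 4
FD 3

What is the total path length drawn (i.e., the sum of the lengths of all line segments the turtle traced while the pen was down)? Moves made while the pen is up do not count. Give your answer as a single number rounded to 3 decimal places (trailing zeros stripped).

Executing turtle program step by step:
Start: pos=(-10,-5), heading=45, pen down
RT 144: heading 45 -> 261
LT 144: heading 261 -> 45
LT 120: heading 45 -> 165
LT 90: heading 165 -> 255
PD: pen down
BK 5: (-10,-5) -> (-8.706,-0.17) [heading=255, draw]
FD 4: (-8.706,-0.17) -> (-9.741,-4.034) [heading=255, draw]
FD 3: (-9.741,-4.034) -> (-10.518,-6.932) [heading=255, draw]
Final: pos=(-10.518,-6.932), heading=255, 3 segment(s) drawn

Segment lengths:
  seg 1: (-10,-5) -> (-8.706,-0.17), length = 5
  seg 2: (-8.706,-0.17) -> (-9.741,-4.034), length = 4
  seg 3: (-9.741,-4.034) -> (-10.518,-6.932), length = 3
Total = 12

Answer: 12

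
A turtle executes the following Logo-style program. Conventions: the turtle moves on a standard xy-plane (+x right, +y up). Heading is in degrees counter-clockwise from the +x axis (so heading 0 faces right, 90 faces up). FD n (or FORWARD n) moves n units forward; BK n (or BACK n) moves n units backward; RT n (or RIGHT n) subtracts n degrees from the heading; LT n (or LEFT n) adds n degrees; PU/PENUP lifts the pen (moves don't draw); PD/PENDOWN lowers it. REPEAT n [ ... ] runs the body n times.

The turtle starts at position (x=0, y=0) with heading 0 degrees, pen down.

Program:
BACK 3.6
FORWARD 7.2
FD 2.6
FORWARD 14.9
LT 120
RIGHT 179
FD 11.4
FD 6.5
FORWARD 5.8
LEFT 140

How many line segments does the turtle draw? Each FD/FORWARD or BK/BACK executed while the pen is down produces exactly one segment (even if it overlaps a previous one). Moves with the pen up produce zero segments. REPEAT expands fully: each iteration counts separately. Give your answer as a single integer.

Executing turtle program step by step:
Start: pos=(0,0), heading=0, pen down
BK 3.6: (0,0) -> (-3.6,0) [heading=0, draw]
FD 7.2: (-3.6,0) -> (3.6,0) [heading=0, draw]
FD 2.6: (3.6,0) -> (6.2,0) [heading=0, draw]
FD 14.9: (6.2,0) -> (21.1,0) [heading=0, draw]
LT 120: heading 0 -> 120
RT 179: heading 120 -> 301
FD 11.4: (21.1,0) -> (26.971,-9.772) [heading=301, draw]
FD 6.5: (26.971,-9.772) -> (30.319,-15.343) [heading=301, draw]
FD 5.8: (30.319,-15.343) -> (33.306,-20.315) [heading=301, draw]
LT 140: heading 301 -> 81
Final: pos=(33.306,-20.315), heading=81, 7 segment(s) drawn
Segments drawn: 7

Answer: 7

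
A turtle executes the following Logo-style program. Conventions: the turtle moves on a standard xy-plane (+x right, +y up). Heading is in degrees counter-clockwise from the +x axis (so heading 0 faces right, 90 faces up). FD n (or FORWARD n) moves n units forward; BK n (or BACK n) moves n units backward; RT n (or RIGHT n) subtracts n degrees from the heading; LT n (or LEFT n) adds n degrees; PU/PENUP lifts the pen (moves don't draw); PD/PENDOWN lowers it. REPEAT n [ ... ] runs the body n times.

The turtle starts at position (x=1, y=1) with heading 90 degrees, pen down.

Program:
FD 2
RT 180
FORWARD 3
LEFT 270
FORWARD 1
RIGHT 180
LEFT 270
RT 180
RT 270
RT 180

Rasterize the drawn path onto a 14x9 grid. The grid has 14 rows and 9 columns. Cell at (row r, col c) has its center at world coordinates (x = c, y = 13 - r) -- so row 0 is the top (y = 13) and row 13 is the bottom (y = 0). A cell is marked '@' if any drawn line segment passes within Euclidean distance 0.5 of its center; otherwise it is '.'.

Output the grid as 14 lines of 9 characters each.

Answer: .........
.........
.........
.........
.........
.........
.........
.........
.........
.........
.@.......
.@.......
.@.......
@@.......

Derivation:
Segment 0: (1,1) -> (1,3)
Segment 1: (1,3) -> (1,0)
Segment 2: (1,0) -> (0,0)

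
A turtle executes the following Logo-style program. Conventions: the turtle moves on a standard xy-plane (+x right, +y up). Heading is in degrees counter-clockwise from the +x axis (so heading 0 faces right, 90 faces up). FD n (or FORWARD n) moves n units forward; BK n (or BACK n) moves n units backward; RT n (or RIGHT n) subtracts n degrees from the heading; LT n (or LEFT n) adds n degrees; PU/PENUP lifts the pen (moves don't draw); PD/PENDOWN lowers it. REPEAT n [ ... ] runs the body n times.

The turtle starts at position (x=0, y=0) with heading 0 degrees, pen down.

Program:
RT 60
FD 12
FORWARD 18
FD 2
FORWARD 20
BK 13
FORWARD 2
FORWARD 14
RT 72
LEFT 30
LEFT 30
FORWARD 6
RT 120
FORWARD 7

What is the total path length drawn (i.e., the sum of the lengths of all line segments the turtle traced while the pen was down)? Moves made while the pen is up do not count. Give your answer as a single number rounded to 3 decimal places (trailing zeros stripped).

Executing turtle program step by step:
Start: pos=(0,0), heading=0, pen down
RT 60: heading 0 -> 300
FD 12: (0,0) -> (6,-10.392) [heading=300, draw]
FD 18: (6,-10.392) -> (15,-25.981) [heading=300, draw]
FD 2: (15,-25.981) -> (16,-27.713) [heading=300, draw]
FD 20: (16,-27.713) -> (26,-45.033) [heading=300, draw]
BK 13: (26,-45.033) -> (19.5,-33.775) [heading=300, draw]
FD 2: (19.5,-33.775) -> (20.5,-35.507) [heading=300, draw]
FD 14: (20.5,-35.507) -> (27.5,-47.631) [heading=300, draw]
RT 72: heading 300 -> 228
LT 30: heading 228 -> 258
LT 30: heading 258 -> 288
FD 6: (27.5,-47.631) -> (29.354,-53.338) [heading=288, draw]
RT 120: heading 288 -> 168
FD 7: (29.354,-53.338) -> (22.507,-51.882) [heading=168, draw]
Final: pos=(22.507,-51.882), heading=168, 9 segment(s) drawn

Segment lengths:
  seg 1: (0,0) -> (6,-10.392), length = 12
  seg 2: (6,-10.392) -> (15,-25.981), length = 18
  seg 3: (15,-25.981) -> (16,-27.713), length = 2
  seg 4: (16,-27.713) -> (26,-45.033), length = 20
  seg 5: (26,-45.033) -> (19.5,-33.775), length = 13
  seg 6: (19.5,-33.775) -> (20.5,-35.507), length = 2
  seg 7: (20.5,-35.507) -> (27.5,-47.631), length = 14
  seg 8: (27.5,-47.631) -> (29.354,-53.338), length = 6
  seg 9: (29.354,-53.338) -> (22.507,-51.882), length = 7
Total = 94

Answer: 94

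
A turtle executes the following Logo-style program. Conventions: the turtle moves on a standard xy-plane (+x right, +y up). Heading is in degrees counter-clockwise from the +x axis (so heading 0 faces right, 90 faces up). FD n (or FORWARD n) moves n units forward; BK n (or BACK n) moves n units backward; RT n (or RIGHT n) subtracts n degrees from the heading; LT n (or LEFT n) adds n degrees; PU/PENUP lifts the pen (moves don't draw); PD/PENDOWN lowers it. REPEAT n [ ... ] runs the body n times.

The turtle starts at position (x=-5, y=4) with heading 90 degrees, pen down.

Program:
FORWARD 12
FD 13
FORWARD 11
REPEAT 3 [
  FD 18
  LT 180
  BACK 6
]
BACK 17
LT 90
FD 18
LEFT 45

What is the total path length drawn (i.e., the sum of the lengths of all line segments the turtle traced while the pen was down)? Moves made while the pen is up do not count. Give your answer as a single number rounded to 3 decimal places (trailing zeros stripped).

Executing turtle program step by step:
Start: pos=(-5,4), heading=90, pen down
FD 12: (-5,4) -> (-5,16) [heading=90, draw]
FD 13: (-5,16) -> (-5,29) [heading=90, draw]
FD 11: (-5,29) -> (-5,40) [heading=90, draw]
REPEAT 3 [
  -- iteration 1/3 --
  FD 18: (-5,40) -> (-5,58) [heading=90, draw]
  LT 180: heading 90 -> 270
  BK 6: (-5,58) -> (-5,64) [heading=270, draw]
  -- iteration 2/3 --
  FD 18: (-5,64) -> (-5,46) [heading=270, draw]
  LT 180: heading 270 -> 90
  BK 6: (-5,46) -> (-5,40) [heading=90, draw]
  -- iteration 3/3 --
  FD 18: (-5,40) -> (-5,58) [heading=90, draw]
  LT 180: heading 90 -> 270
  BK 6: (-5,58) -> (-5,64) [heading=270, draw]
]
BK 17: (-5,64) -> (-5,81) [heading=270, draw]
LT 90: heading 270 -> 0
FD 18: (-5,81) -> (13,81) [heading=0, draw]
LT 45: heading 0 -> 45
Final: pos=(13,81), heading=45, 11 segment(s) drawn

Segment lengths:
  seg 1: (-5,4) -> (-5,16), length = 12
  seg 2: (-5,16) -> (-5,29), length = 13
  seg 3: (-5,29) -> (-5,40), length = 11
  seg 4: (-5,40) -> (-5,58), length = 18
  seg 5: (-5,58) -> (-5,64), length = 6
  seg 6: (-5,64) -> (-5,46), length = 18
  seg 7: (-5,46) -> (-5,40), length = 6
  seg 8: (-5,40) -> (-5,58), length = 18
  seg 9: (-5,58) -> (-5,64), length = 6
  seg 10: (-5,64) -> (-5,81), length = 17
  seg 11: (-5,81) -> (13,81), length = 18
Total = 143

Answer: 143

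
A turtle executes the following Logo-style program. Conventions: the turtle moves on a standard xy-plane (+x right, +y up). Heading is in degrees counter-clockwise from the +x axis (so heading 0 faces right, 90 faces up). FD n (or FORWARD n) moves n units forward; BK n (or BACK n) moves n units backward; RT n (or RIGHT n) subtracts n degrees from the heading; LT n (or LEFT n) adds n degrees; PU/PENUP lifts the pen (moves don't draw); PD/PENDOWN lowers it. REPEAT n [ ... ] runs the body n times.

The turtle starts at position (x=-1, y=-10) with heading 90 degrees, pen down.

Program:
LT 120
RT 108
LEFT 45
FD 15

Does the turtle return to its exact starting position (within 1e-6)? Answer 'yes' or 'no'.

Answer: no

Derivation:
Executing turtle program step by step:
Start: pos=(-1,-10), heading=90, pen down
LT 120: heading 90 -> 210
RT 108: heading 210 -> 102
LT 45: heading 102 -> 147
FD 15: (-1,-10) -> (-13.58,-1.83) [heading=147, draw]
Final: pos=(-13.58,-1.83), heading=147, 1 segment(s) drawn

Start position: (-1, -10)
Final position: (-13.58, -1.83)
Distance = 15; >= 1e-6 -> NOT closed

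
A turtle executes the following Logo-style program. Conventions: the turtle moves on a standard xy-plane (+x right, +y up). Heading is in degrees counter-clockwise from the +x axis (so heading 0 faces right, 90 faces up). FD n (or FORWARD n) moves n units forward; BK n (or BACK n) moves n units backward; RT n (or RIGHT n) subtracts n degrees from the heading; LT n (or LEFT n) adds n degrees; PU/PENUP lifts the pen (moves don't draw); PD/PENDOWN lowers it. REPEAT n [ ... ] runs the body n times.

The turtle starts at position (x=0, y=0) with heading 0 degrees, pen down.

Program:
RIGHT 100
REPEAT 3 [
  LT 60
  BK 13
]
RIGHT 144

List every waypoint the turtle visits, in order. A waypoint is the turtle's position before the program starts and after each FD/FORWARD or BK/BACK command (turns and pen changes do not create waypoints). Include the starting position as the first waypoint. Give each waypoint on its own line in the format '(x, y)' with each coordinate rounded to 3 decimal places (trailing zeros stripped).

Executing turtle program step by step:
Start: pos=(0,0), heading=0, pen down
RT 100: heading 0 -> 260
REPEAT 3 [
  -- iteration 1/3 --
  LT 60: heading 260 -> 320
  BK 13: (0,0) -> (-9.959,8.356) [heading=320, draw]
  -- iteration 2/3 --
  LT 60: heading 320 -> 20
  BK 13: (-9.959,8.356) -> (-22.175,3.91) [heading=20, draw]
  -- iteration 3/3 --
  LT 60: heading 20 -> 80
  BK 13: (-22.175,3.91) -> (-24.432,-8.893) [heading=80, draw]
]
RT 144: heading 80 -> 296
Final: pos=(-24.432,-8.893), heading=296, 3 segment(s) drawn
Waypoints (4 total):
(0, 0)
(-9.959, 8.356)
(-22.175, 3.91)
(-24.432, -8.893)

Answer: (0, 0)
(-9.959, 8.356)
(-22.175, 3.91)
(-24.432, -8.893)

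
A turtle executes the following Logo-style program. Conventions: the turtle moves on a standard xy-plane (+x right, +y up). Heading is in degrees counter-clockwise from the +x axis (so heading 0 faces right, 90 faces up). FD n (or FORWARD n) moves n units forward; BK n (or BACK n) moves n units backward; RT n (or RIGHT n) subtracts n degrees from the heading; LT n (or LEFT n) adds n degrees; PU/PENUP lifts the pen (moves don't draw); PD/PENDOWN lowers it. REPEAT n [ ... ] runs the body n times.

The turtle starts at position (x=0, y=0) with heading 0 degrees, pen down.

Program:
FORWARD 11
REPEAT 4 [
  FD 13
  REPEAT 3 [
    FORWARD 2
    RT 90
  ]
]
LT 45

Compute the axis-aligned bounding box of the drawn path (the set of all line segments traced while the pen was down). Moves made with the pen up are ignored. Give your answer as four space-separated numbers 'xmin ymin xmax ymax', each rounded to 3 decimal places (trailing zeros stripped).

Executing turtle program step by step:
Start: pos=(0,0), heading=0, pen down
FD 11: (0,0) -> (11,0) [heading=0, draw]
REPEAT 4 [
  -- iteration 1/4 --
  FD 13: (11,0) -> (24,0) [heading=0, draw]
  REPEAT 3 [
    -- iteration 1/3 --
    FD 2: (24,0) -> (26,0) [heading=0, draw]
    RT 90: heading 0 -> 270
    -- iteration 2/3 --
    FD 2: (26,0) -> (26,-2) [heading=270, draw]
    RT 90: heading 270 -> 180
    -- iteration 3/3 --
    FD 2: (26,-2) -> (24,-2) [heading=180, draw]
    RT 90: heading 180 -> 90
  ]
  -- iteration 2/4 --
  FD 13: (24,-2) -> (24,11) [heading=90, draw]
  REPEAT 3 [
    -- iteration 1/3 --
    FD 2: (24,11) -> (24,13) [heading=90, draw]
    RT 90: heading 90 -> 0
    -- iteration 2/3 --
    FD 2: (24,13) -> (26,13) [heading=0, draw]
    RT 90: heading 0 -> 270
    -- iteration 3/3 --
    FD 2: (26,13) -> (26,11) [heading=270, draw]
    RT 90: heading 270 -> 180
  ]
  -- iteration 3/4 --
  FD 13: (26,11) -> (13,11) [heading=180, draw]
  REPEAT 3 [
    -- iteration 1/3 --
    FD 2: (13,11) -> (11,11) [heading=180, draw]
    RT 90: heading 180 -> 90
    -- iteration 2/3 --
    FD 2: (11,11) -> (11,13) [heading=90, draw]
    RT 90: heading 90 -> 0
    -- iteration 3/3 --
    FD 2: (11,13) -> (13,13) [heading=0, draw]
    RT 90: heading 0 -> 270
  ]
  -- iteration 4/4 --
  FD 13: (13,13) -> (13,0) [heading=270, draw]
  REPEAT 3 [
    -- iteration 1/3 --
    FD 2: (13,0) -> (13,-2) [heading=270, draw]
    RT 90: heading 270 -> 180
    -- iteration 2/3 --
    FD 2: (13,-2) -> (11,-2) [heading=180, draw]
    RT 90: heading 180 -> 90
    -- iteration 3/3 --
    FD 2: (11,-2) -> (11,0) [heading=90, draw]
    RT 90: heading 90 -> 0
  ]
]
LT 45: heading 0 -> 45
Final: pos=(11,0), heading=45, 17 segment(s) drawn

Segment endpoints: x in {0, 11, 11, 11, 11, 13, 13, 13, 24, 24, 26, 26}, y in {-2, -2, -2, -2, 0, 0, 0, 11, 11, 13, 13, 13}
xmin=0, ymin=-2, xmax=26, ymax=13

Answer: 0 -2 26 13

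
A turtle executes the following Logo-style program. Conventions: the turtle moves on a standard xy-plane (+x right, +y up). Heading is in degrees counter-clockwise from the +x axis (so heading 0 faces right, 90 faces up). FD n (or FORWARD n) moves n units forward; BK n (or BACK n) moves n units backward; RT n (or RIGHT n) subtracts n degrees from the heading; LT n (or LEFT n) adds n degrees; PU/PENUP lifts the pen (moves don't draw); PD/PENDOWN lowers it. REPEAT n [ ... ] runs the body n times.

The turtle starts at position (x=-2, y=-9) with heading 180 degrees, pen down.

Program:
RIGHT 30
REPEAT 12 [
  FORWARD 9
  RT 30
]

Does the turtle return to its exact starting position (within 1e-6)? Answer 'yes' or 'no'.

Answer: yes

Derivation:
Executing turtle program step by step:
Start: pos=(-2,-9), heading=180, pen down
RT 30: heading 180 -> 150
REPEAT 12 [
  -- iteration 1/12 --
  FD 9: (-2,-9) -> (-9.794,-4.5) [heading=150, draw]
  RT 30: heading 150 -> 120
  -- iteration 2/12 --
  FD 9: (-9.794,-4.5) -> (-14.294,3.294) [heading=120, draw]
  RT 30: heading 120 -> 90
  -- iteration 3/12 --
  FD 9: (-14.294,3.294) -> (-14.294,12.294) [heading=90, draw]
  RT 30: heading 90 -> 60
  -- iteration 4/12 --
  FD 9: (-14.294,12.294) -> (-9.794,20.088) [heading=60, draw]
  RT 30: heading 60 -> 30
  -- iteration 5/12 --
  FD 9: (-9.794,20.088) -> (-2,24.588) [heading=30, draw]
  RT 30: heading 30 -> 0
  -- iteration 6/12 --
  FD 9: (-2,24.588) -> (7,24.588) [heading=0, draw]
  RT 30: heading 0 -> 330
  -- iteration 7/12 --
  FD 9: (7,24.588) -> (14.794,20.088) [heading=330, draw]
  RT 30: heading 330 -> 300
  -- iteration 8/12 --
  FD 9: (14.794,20.088) -> (19.294,12.294) [heading=300, draw]
  RT 30: heading 300 -> 270
  -- iteration 9/12 --
  FD 9: (19.294,12.294) -> (19.294,3.294) [heading=270, draw]
  RT 30: heading 270 -> 240
  -- iteration 10/12 --
  FD 9: (19.294,3.294) -> (14.794,-4.5) [heading=240, draw]
  RT 30: heading 240 -> 210
  -- iteration 11/12 --
  FD 9: (14.794,-4.5) -> (7,-9) [heading=210, draw]
  RT 30: heading 210 -> 180
  -- iteration 12/12 --
  FD 9: (7,-9) -> (-2,-9) [heading=180, draw]
  RT 30: heading 180 -> 150
]
Final: pos=(-2,-9), heading=150, 12 segment(s) drawn

Start position: (-2, -9)
Final position: (-2, -9)
Distance = 0; < 1e-6 -> CLOSED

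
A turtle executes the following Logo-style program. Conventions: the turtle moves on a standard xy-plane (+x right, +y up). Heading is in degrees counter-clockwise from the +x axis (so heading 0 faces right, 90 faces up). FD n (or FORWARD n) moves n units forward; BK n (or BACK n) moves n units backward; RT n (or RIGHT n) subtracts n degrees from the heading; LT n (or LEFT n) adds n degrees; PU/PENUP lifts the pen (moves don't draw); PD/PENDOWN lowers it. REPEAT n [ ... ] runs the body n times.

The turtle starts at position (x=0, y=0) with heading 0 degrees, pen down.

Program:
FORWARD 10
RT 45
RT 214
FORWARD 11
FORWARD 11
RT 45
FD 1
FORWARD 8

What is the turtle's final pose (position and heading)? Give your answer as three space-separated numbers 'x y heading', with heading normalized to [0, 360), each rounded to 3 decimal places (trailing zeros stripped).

Executing turtle program step by step:
Start: pos=(0,0), heading=0, pen down
FD 10: (0,0) -> (10,0) [heading=0, draw]
RT 45: heading 0 -> 315
RT 214: heading 315 -> 101
FD 11: (10,0) -> (7.901,10.798) [heading=101, draw]
FD 11: (7.901,10.798) -> (5.802,21.596) [heading=101, draw]
RT 45: heading 101 -> 56
FD 1: (5.802,21.596) -> (6.361,22.425) [heading=56, draw]
FD 8: (6.361,22.425) -> (10.835,29.057) [heading=56, draw]
Final: pos=(10.835,29.057), heading=56, 5 segment(s) drawn

Answer: 10.835 29.057 56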